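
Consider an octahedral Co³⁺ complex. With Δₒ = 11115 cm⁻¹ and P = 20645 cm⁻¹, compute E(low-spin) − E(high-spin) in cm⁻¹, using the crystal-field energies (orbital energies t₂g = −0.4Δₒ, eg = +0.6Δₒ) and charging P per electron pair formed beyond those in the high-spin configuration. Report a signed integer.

19060

Co sits in group 9; removing 3 electrons leaves Co³⁺ with 9 − 3 = 6 d electrons.
High-spin: t₂g⁴ eg², CFSE = -0.4Δₒ = -4446 cm⁻¹.
Low-spin t₂g⁶ eg⁰ gives -2.4Δₒ = -26676 cm⁻¹, but forming 2 extra pairs costs 2P = 41290 cm⁻¹, so E(LS) = -26676 + 41290 = 14614 cm⁻¹.
E(LS) − E(HS) = 14614 − (-4446) = 19060 cm⁻¹.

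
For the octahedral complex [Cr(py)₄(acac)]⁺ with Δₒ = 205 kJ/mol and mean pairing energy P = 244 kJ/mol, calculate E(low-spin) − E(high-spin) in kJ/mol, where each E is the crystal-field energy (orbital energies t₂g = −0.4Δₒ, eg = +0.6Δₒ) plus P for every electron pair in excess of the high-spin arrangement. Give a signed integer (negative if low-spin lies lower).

39

Ligand charges: 4×(+0) from py and 1×(-1) from acac⁻ sum to -1; with overall charge +1, Cr is +2.
Cr sits in group 6; removing 2 electrons leaves Cr²⁺ with 6 − 2 = 4 d electrons.
High-spin: t₂g³ eg¹, CFSE = -0.6Δₒ = -123 kJ/mol.
Low-spin t₂g⁴ eg⁰ gives -1.6Δₒ = -328 kJ/mol, but forming 1 extra pair costs 1P = 244 kJ/mol, so E(LS) = -328 + 244 = -84 kJ/mol.
Thus E(LS) − E(HS) = 39 kJ/mol.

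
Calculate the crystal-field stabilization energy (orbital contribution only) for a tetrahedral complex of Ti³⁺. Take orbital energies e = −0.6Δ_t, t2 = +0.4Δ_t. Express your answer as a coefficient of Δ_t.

-0.6 Δ_t

Ti is in group 4, so Ti³⁺ is d¹ (4 − 3 = 1).
Tetrahedral splitting is small, so the complex is high-spin.
Configuration: e^1 t2^0.
CFSE = 1(-0.6Δ_t) + 0(0.4Δ_t) = -0.6Δ_t + 0.0Δ_t = -0.6Δ_t.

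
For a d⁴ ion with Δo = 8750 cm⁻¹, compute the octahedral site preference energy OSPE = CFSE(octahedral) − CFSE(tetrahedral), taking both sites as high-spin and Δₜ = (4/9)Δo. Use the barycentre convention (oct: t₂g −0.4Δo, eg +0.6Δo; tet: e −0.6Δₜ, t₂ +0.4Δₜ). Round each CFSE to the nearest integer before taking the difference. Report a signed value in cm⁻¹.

Octahedral (high-spin): t₂g³ eg¹, CFSE = 3(−0.4) + 1(+0.6) = -0.6Δo = -0.6 × 8750 = -5250 cm⁻¹.
Tetrahedral e² t₂² gives -0.4Δₜ = -0.4 × (4/9) × 8750 = -1556 cm⁻¹.
OSPE = CFSE(oct) − CFSE(tet) = -5250 − (-1556) = -3694 cm⁻¹.

-3694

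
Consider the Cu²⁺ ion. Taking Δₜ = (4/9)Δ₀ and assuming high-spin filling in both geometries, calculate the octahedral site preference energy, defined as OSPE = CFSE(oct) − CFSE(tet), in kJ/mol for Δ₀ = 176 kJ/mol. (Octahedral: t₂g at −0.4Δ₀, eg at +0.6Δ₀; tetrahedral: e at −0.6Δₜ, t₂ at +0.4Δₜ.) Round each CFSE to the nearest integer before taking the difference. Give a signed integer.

-75

Group 11 minus oxidation state +2 gives a d⁹ configuration for Cu²⁺.
Octahedral (high-spin): t2g^6 e_g^3, CFSE = 6(−0.4) + 3(+0.6) = -0.6Δ₀ = -0.6 × 176 = -106 kJ/mol.
Tetrahedral: e^4 t2^5, CFSE = 4(−0.6) + 5(+0.4) = -0.4Δₜ = -0.4 × (4/9) × 176 = -31 kJ/mol.
OSPE = -106 − (-31) = -75 kJ/mol.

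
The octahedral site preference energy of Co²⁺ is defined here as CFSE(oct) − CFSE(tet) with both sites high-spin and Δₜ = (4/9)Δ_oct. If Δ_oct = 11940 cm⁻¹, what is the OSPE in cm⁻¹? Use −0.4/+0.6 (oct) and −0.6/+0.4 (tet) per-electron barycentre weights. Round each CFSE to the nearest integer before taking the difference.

Co²⁺: group 9, so d-count = 9 − 2 = 7.
In an octahedral site d⁷ (HS) is t₂g⁵ eg², giving CFSE(oct) = -0.8Δ_oct = -9552 cm⁻¹.
In a tetrahedral site the filling is e⁴ t₂³: CFSE(tet) = -1.2Δₜ = -1.2 × (4/9)(11940) = -6368 cm⁻¹.
OSPE = -9552 − (-6368) = -3184 cm⁻¹.

-3184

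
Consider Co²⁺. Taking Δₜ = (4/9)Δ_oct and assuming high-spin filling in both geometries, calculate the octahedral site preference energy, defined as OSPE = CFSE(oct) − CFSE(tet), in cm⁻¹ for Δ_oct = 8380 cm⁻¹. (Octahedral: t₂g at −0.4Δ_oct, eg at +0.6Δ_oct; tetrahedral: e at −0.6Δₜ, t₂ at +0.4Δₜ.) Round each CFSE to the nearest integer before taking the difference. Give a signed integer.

-2235

Co sits in group 9; removing 2 electrons leaves Co²⁺ with 9 − 2 = 7 d electrons.
Octahedral high-spin t2g^5 e_g^2: CFSE = -0.8 × 8380 = -6704 cm⁻¹.
Tetrahedral e^4 t2^3 gives -1.2Δₜ = -1.2 × (4/9) × 8380 = -4469 cm⁻¹.
Subtracting, OSPE = -6704 − (-4469) = -2235 cm⁻¹.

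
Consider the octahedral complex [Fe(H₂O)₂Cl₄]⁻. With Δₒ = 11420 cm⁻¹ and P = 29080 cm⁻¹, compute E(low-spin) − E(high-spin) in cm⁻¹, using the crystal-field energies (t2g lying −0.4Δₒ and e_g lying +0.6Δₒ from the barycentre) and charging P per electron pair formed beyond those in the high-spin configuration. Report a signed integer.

35320

Ligand charges: 2×(+0) from H₂O and 4×(-1) from Cl⁻ sum to -4; with overall charge -1, Fe is +3.
Fe sits in group 8; removing 3 electrons leaves Fe³⁺ with 8 − 3 = 5 d electrons.
In the high-spin limit (t2g^3 e_g^2) the orbital term is 0.0Δₒ = 0 cm⁻¹, with no excess pairing.
Low-spin t2g^5 e_g^0 gives -2.0Δₒ = -22840 cm⁻¹, but forming 2 extra pairs costs 2P = 58160 cm⁻¹, so E(LS) = -22840 + 58160 = 35320 cm⁻¹.
E(LS) − E(HS) = 35320 − (0) = 35320 cm⁻¹.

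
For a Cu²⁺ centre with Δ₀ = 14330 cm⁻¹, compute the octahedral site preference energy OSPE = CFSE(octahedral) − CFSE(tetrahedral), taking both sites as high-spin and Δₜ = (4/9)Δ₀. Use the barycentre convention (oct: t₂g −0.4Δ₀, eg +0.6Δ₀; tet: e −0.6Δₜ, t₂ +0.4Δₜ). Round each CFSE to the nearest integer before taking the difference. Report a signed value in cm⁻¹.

-6050

Cu is in group 11, so Cu²⁺ is d⁹ (11 − 2 = 9).
Octahedral (high-spin): t₂g⁶ eg³, CFSE = 6(−0.4) + 3(+0.6) = -0.6Δ₀ = -0.6 × 14330 = -8598 cm⁻¹.
In a tetrahedral site the filling is e⁴ t₂⁵: CFSE(tet) = -0.4Δₜ = -0.4 × (4/9)(14330) = -2548 cm⁻¹.
Subtracting, OSPE = -8598 − (-2548) = -6050 cm⁻¹.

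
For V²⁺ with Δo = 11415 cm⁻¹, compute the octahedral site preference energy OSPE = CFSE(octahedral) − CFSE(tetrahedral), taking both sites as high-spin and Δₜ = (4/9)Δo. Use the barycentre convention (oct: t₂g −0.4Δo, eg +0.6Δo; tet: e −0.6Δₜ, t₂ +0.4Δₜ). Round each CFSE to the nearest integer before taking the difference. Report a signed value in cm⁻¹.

-9639

V sits in group 5; removing 2 electrons leaves V²⁺ with 5 − 2 = 3 d electrons.
Octahedral (high-spin): t₂g³ eg⁰, CFSE = 3(−0.4) + 0(+0.6) = -1.2Δo = -1.2 × 11415 = -13698 cm⁻¹.
Tetrahedral e² t₂¹ gives -0.8Δₜ = -0.8 × (4/9) × 11415 = -4059 cm⁻¹.
Subtracting, OSPE = -13698 − (-4059) = -9639 cm⁻¹.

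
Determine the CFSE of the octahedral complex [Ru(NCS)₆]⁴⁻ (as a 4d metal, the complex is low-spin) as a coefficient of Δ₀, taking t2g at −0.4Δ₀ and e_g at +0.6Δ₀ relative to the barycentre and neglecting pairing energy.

-2.4 Δ₀

Each NCS⁻ contributes -1; 6 × (-1) = -6. With overall charge -4, Ru is in the +2 oxidation state.
Ru sits in group 8; removing 2 electrons leaves Ru²⁺ with 8 − 2 = 6 d electrons.
Configuration: t2g^6 e_g^0.
CFSE = 6(-0.4Δ₀) + 0(0.6Δ₀) = -2.4Δ₀ + 0.0Δ₀ = -2.4Δ₀.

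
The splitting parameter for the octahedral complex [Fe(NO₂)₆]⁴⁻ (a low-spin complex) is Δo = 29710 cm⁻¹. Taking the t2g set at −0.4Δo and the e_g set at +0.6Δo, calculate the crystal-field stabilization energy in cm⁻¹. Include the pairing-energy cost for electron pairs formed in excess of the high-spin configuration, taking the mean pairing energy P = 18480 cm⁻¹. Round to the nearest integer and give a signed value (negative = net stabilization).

Each NO₂⁻ contributes -1; 6 × (-1) = -6. With overall charge -4, Fe is in the +2 oxidation state.
Fe²⁺: group 8, so d-count = 8 − 2 = 6.
Electron filling gives t2g^6 e_g^0.
Orbital CFSE = 6(-0.4) + 0(0.6) = -2.4Δo = -2.4 × 29710 = -71304 cm⁻¹.
Relative to high-spin t2g^4 e_g^2 (1 paired), the low-spin configuration has 2 additional pairs, contributing +2 × 18480 = +36960 cm⁻¹.
Combining: -71304 + 36960 = -34344 cm⁻¹.

-34344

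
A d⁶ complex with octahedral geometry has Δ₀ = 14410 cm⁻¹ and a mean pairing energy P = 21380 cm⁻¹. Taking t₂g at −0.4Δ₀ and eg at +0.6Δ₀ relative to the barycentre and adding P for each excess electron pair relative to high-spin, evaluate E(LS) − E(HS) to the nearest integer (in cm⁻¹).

13940

In the high-spin limit (t₂g⁴ eg²) the orbital term is -0.4Δ₀ = -5764 cm⁻¹, with no excess pairing.
For low-spin the configuration is t₂g⁶ eg⁰: orbital energy -2.4 × 14410 = -34584 cm⁻¹, and 2 additional pairs relative to high-spin add 42760 cm⁻¹, giving 8176 cm⁻¹.
E(LS) − E(HS) = 8176 − (-5764) = 13940 cm⁻¹.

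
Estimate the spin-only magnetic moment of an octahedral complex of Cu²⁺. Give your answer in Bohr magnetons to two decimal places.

Cu is in group 11, so Cu²⁺ is d⁹ (11 − 2 = 9).
Configuration: t₂g⁶ eg³ → 1 unpaired electron.
μ(spin-only) = √[1(1+2)] = √3 ≈ 1.73 Bohr magnetons.

1.73 Bohr magnetons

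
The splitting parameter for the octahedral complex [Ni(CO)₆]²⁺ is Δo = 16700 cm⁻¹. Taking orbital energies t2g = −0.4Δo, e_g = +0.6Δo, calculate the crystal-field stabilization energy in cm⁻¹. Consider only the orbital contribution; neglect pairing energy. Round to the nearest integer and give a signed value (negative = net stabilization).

-20040

CO is neutral, so the +2 overall charge sits on Ni: oxidation state +2.
Ni is in group 10, so Ni²⁺ is d⁸ (10 − 2 = 8).
The d⁸ electrons fill as t2g^6 e_g^2.
CFSE(orbital) = 6×(-0.4Δo) + 2×(0.6Δo) = -1.2Δo; with Δo = 16700 cm⁻¹ that is -20040 cm⁻¹.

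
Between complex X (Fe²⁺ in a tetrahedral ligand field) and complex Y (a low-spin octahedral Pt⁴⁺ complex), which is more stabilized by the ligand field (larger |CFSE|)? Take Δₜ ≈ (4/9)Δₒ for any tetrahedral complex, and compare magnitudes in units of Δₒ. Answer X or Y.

Y

X: Group 8 minus oxidation state +2 gives a d⁶ configuration for Fe²⁺; Tetrahedral splitting is small, so the complex is high-spin; e³ t₂³, CFSE = -0.6Δₜ ≈ -0.27Δₒ.
Y: Group 10 minus oxidation state +4 gives a d⁶ configuration for Pt⁴⁺; t₂g⁶ eg⁰, CFSE = -2.4Δₒ.
So Y has the larger |CFSE|.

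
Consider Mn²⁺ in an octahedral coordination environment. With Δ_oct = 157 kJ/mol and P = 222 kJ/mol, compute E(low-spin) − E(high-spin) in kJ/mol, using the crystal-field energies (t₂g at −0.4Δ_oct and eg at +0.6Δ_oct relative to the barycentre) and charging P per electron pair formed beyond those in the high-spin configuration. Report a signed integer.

Mn is in group 7, so Mn²⁺ is d⁵ (7 − 2 = 5).
In the high-spin limit (t₂g³ eg²) the orbital term is 0.0Δ_oct = 0 kJ/mol, with no excess pairing.
For low-spin the configuration is t₂g⁵ eg⁰: orbital energy -2.0 × 157 = -314 kJ/mol, and 2 additional pairs relative to high-spin add 444 kJ/mol, giving 130 kJ/mol.
Thus E(LS) − E(HS) = 130 kJ/mol.

130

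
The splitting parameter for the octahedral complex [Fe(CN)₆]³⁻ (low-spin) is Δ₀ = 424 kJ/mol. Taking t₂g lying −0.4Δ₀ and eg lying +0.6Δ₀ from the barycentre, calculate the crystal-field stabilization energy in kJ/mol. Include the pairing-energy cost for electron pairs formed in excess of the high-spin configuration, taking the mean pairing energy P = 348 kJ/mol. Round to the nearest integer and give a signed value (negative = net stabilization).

Each CN⁻ contributes -1; 6 × (-1) = -6. With overall charge -3, Fe is in the +3 oxidation state.
Fe³⁺: group 8, so d-count = 8 − 3 = 5.
Configuration: t₂g⁵ eg⁰.
CFSE(orbital) = 5×(-0.4Δ₀) + 0×(0.6Δ₀) = -2.0Δ₀; with Δ₀ = 424 kJ/mol that is -848 kJ/mol.
Pairing penalty: 2 pairs vs 0 in the high-spin reference → 2 extra × P = 696 kJ/mol.
Combining: -848 + 696 = -152 kJ/mol.

-152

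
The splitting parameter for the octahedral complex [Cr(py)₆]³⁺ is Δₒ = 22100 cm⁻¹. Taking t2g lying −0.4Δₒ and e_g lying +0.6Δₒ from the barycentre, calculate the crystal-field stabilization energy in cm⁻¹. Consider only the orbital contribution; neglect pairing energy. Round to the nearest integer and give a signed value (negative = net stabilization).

py is neutral, so the +3 overall charge sits on Cr: oxidation state +3.
Group 6 minus oxidation state +3 gives a d³ configuration for Cr³⁺.
Configuration: t2g^3 e_g^0.
Orbital CFSE = 3(-0.4) + 0(0.6) = -1.2Δₒ = -1.2 × 22100 = -26520 cm⁻¹.

-26520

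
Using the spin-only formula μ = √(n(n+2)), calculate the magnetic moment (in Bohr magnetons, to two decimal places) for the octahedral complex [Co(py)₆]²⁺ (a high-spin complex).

3.87 Bohr magnetons

py is neutral, so the +2 overall charge sits on Co: oxidation state +2.
Co²⁺: group 9, so d-count = 9 − 2 = 7.
Configuration: t2g^5 e_g^2 → 3 unpaired electrons.
μ(spin-only) = √[3(3+2)] = √15 ≈ 3.87 Bohr magnetons.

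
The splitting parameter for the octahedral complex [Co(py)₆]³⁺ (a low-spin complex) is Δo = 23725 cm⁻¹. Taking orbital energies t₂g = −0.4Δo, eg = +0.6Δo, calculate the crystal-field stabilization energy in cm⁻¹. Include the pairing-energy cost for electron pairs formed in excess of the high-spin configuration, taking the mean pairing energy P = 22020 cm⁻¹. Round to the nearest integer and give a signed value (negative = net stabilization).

-12900

py is neutral, so the +3 overall charge sits on Co: oxidation state +3.
Co is in group 9, so Co³⁺ is d⁶ (9 − 3 = 6).
Electron filling gives t₂g⁶ eg⁰.
The orbital stabilization is -2.4Δo = -2.4 × 23725 = -56940 cm⁻¹.
High-spin d⁶ would be t₂g⁴ eg² with 1 pair; low-spin has 3, so 2 excess pairs cost +2P = +44040 cm⁻¹.
Overall CFSE = -56940 + 44040 = -12900 cm⁻¹.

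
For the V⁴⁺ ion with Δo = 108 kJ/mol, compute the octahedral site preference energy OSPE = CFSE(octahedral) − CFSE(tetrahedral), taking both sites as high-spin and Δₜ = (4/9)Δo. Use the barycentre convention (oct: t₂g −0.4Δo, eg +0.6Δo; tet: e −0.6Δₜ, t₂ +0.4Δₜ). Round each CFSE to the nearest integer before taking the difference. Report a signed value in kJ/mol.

-14

V⁴⁺: group 5, so d-count = 5 − 4 = 1.
In an octahedral site d¹ (HS) is t₂g¹ eg⁰, giving CFSE(oct) = -0.4Δo = -43 kJ/mol.
Tetrahedral e¹ t₂⁰ gives -0.6Δₜ = -0.6 × (4/9) × 108 = -29 kJ/mol.
OSPE = CFSE(oct) − CFSE(tet) = -43 − (-29) = -14 kJ/mol.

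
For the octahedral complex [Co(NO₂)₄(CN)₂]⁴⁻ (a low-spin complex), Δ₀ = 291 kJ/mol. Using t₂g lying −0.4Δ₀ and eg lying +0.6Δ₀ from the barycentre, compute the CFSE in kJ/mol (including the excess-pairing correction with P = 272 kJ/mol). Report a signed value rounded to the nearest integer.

-252

Ligand charges: 4×(-1) from NO₂⁻ and 2×(-1) from CN⁻ sum to -6; with overall charge -4, Co is +2.
Group 9 minus oxidation state +2 gives a d⁷ configuration for Co²⁺.
Configuration: t₂g⁶ eg¹.
The orbital stabilization is -1.8Δ₀ = -1.8 × 291 = -524 kJ/mol.
Relative to high-spin t₂g⁵ eg² (2 paired), the low-spin configuration has 1 additional pair, contributing +1 × 272 = +272 kJ/mol.
Net CFSE = -524 + 272 = -252 kJ/mol.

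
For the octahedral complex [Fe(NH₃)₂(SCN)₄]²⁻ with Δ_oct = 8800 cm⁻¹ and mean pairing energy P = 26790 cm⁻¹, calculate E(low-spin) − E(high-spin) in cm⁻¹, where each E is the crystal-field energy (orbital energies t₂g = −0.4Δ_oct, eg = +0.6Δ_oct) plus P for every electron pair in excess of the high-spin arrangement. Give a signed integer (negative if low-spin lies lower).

35980

Ligand charges: 2×(+0) from NH₃ and 4×(-1) from SCN⁻ sum to -4; with overall charge -2, Fe is +2.
Fe is in group 8, so Fe²⁺ is d⁶ (8 − 2 = 6).
High-spin d⁶ fills as t₂g⁴ eg² with CFSE 4(−0.4) + 2(+0.6) = -0.4Δ_oct = -3520 cm⁻¹.
Low-spin: t₂g⁶ eg⁰, orbital CFSE = -2.4Δ_oct = -21120 cm⁻¹; plus 2 excess pairs × P = +53580 cm⁻¹; total 32460 cm⁻¹.
The difference is 32460 − (-3520) = 35980 cm⁻¹, so high-spin lies lower.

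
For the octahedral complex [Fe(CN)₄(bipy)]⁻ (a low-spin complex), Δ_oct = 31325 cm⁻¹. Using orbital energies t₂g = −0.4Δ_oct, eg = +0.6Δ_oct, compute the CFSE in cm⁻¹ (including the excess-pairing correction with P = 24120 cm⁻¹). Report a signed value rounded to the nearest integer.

-14410

Ligand charges: 4×(-1) from CN⁻ and 1×(+0) from bipy sum to -4; with overall charge -1, Fe is +3.
Fe³⁺: group 8, so d-count = 8 − 3 = 5.
Configuration: t₂g⁵ eg⁰.
The orbital stabilization is -2.0Δ_oct = -2.0 × 31325 = -62650 cm⁻¹.
Pairing penalty: 2 pairs vs 0 in the high-spin reference → 2 extra × P = 48240 cm⁻¹.
Combining: -62650 + 48240 = -14410 cm⁻¹.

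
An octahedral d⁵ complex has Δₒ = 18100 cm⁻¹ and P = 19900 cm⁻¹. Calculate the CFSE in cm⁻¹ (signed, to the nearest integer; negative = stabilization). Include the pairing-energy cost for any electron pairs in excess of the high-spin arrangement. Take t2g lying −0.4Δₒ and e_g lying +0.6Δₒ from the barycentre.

0

Δₒ < P, so pairing is avoided: the ground state is high-spin.
Configuration: t2g^3 e_g^2.
Orbital CFSE = 0.0Δₒ = 0.0 × 18100 = 0 cm⁻¹.
High-spin has no excess pairs, so no pairing correction applies.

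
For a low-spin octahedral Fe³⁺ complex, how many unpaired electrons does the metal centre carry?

Group 8 minus oxidation state +3 gives a d⁵ configuration for Fe³⁺.
Configuration: t₂g⁵ eg⁰, giving 1 unpaired electron.

1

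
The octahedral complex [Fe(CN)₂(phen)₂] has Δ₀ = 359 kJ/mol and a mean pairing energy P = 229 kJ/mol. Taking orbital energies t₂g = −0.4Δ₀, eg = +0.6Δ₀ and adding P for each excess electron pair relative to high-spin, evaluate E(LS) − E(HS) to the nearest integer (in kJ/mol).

-260

Ligand charges: 2×(-1) from CN⁻ and 2×(+0) from phen sum to -2; with overall charge +0, Fe is +2.
Fe²⁺: group 8, so d-count = 8 − 2 = 6.
High-spin: t₂g⁴ eg², CFSE = -0.4Δ₀ = -144 kJ/mol.
Low-spin t₂g⁶ eg⁰ gives -2.4Δ₀ = -862 kJ/mol, but forming 2 extra pairs costs 2P = 458 kJ/mol, so E(LS) = -862 + 458 = -404 kJ/mol.
Thus E(LS) − E(HS) = -260 kJ/mol.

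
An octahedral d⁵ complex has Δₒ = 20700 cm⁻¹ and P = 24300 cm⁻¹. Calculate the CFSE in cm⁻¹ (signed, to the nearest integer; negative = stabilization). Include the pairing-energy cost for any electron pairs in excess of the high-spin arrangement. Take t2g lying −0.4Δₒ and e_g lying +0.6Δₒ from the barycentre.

Since Δₒ = 20700 cm⁻¹ < P = 24300 cm⁻¹, the complex adopts the high-spin configuration.
That gives t2g^3 e_g^2.
Orbital CFSE = 0.0Δₒ = 0.0 × 20700 = 0 cm⁻¹.
High-spin has no excess pairs, so no pairing correction applies.

0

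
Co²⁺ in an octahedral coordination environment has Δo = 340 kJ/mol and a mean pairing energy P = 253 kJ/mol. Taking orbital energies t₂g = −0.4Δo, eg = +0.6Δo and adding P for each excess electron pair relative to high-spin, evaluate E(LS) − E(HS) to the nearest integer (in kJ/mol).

-87

Group 9 minus oxidation state +2 gives a d⁷ configuration for Co²⁺.
In the high-spin limit (t₂g⁵ eg²) the orbital term is -0.8Δo = -272 kJ/mol, with no excess pairing.
Low-spin t₂g⁶ eg¹ gives -1.8Δo = -612 kJ/mol, but forming 1 extra pair costs 1P = 253 kJ/mol, so E(LS) = -612 + 253 = -359 kJ/mol.
Thus E(LS) − E(HS) = -87 kJ/mol.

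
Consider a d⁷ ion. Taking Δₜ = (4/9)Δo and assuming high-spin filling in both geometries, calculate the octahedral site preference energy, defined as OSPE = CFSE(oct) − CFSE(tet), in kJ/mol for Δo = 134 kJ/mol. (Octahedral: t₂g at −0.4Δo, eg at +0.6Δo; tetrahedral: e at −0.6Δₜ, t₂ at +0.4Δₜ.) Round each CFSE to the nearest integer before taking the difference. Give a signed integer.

-36

Octahedral (high-spin): t₂g⁵ eg², CFSE = 5(−0.4) + 2(+0.6) = -0.8Δo = -0.8 × 134 = -107 kJ/mol.
Tetrahedral e⁴ t₂³ gives -1.2Δₜ = -1.2 × (4/9) × 134 = -71 kJ/mol.
OSPE = -107 − (-71) = -36 kJ/mol.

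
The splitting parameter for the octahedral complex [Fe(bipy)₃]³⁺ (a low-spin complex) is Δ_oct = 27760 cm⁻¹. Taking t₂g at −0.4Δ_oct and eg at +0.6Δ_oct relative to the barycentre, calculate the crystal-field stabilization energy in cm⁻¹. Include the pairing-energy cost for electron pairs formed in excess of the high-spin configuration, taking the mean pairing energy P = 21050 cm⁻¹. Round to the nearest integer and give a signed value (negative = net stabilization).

bipy is neutral, so the +3 overall charge sits on Fe: oxidation state +3.
Fe is in group 8, so Fe³⁺ is d⁵ (8 − 3 = 5).
Electron filling gives t₂g⁵ eg⁰.
The orbital stabilization is -2.0Δ_oct = -2.0 × 27760 = -55520 cm⁻¹.
High-spin d⁵ would be t₂g³ eg² with 0 pairs; low-spin has 2, so 2 excess pairs cost +2P = +42100 cm⁻¹.
Combining: -55520 + 42100 = -13420 cm⁻¹.

-13420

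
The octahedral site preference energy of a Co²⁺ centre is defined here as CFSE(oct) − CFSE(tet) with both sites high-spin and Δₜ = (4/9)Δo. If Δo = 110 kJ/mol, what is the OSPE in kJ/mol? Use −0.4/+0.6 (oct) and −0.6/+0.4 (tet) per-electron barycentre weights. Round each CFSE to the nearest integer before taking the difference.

Group 9 minus oxidation state +2 gives a d⁷ configuration for Co²⁺.
Octahedral (high-spin): t₂g⁵ eg², CFSE = 5(−0.4) + 2(+0.6) = -0.8Δo = -0.8 × 110 = -88 kJ/mol.
In a tetrahedral site the filling is e⁴ t₂³: CFSE(tet) = -1.2Δₜ = -1.2 × (4/9)(110) = -59 kJ/mol.
OSPE = CFSE(oct) − CFSE(tet) = -88 − (-59) = -29 kJ/mol.

-29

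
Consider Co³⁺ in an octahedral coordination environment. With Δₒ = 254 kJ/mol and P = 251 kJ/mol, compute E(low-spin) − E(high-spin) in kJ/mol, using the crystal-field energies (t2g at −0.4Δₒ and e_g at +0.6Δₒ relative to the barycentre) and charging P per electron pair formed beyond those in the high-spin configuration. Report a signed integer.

-6

Group 9 minus oxidation state +3 gives a d⁶ configuration for Co³⁺.
High-spin: t2g^4 e_g^2, CFSE = -0.4Δₒ = -102 kJ/mol.
Low-spin t2g^6 e_g^0 gives -2.4Δₒ = -610 kJ/mol, but forming 2 extra pairs costs 2P = 502 kJ/mol, so E(LS) = -610 + 502 = -108 kJ/mol.
The difference is -108 − (-102) = -6 kJ/mol, so low-spin lies lower.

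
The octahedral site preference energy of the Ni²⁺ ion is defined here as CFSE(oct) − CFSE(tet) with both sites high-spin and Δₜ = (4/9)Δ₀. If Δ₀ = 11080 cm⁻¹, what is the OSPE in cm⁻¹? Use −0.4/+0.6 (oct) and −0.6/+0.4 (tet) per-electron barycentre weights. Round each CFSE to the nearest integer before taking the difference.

-9356

Group 10 minus oxidation state +2 gives a d⁸ configuration for Ni²⁺.
Octahedral high-spin t2g^6 e_g^2: CFSE = -1.2 × 11080 = -13296 cm⁻¹.
In a tetrahedral site the filling is e^4 t2^4: CFSE(tet) = -0.8Δₜ = -0.8 × (4/9)(11080) = -3940 cm⁻¹.
Subtracting, OSPE = -13296 − (-3940) = -9356 cm⁻¹.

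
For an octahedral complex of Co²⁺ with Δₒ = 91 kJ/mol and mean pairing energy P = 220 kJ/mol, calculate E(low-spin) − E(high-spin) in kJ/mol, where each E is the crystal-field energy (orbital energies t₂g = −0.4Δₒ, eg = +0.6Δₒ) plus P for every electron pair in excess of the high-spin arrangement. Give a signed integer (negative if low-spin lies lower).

Group 9 minus oxidation state +2 gives a d⁷ configuration for Co²⁺.
High-spin d⁷ fills as t₂g⁵ eg² with CFSE 5(−0.4) + 2(+0.6) = -0.8Δₒ = -73 kJ/mol.
For low-spin the configuration is t₂g⁶ eg¹: orbital energy -1.8 × 91 = -164 kJ/mol, and 1 additional pair relative to high-spin adds 220 kJ/mol, giving 56 kJ/mol.
The difference is 56 − (-73) = 129 kJ/mol, so high-spin lies lower.

129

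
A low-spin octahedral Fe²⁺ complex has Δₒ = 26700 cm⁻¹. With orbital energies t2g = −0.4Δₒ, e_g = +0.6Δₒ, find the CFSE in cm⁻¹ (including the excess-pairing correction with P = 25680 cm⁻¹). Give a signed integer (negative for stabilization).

Fe²⁺: group 8, so d-count = 8 − 2 = 6.
Electron filling gives t2g^6 e_g^0.
Orbital CFSE = 6(-0.4) + 0(0.6) = -2.4Δₒ = -2.4 × 26700 = -64080 cm⁻¹.
Relative to high-spin t2g^4 e_g^2 (1 paired), the low-spin configuration has 2 additional pairs, contributing +2 × 25680 = +51360 cm⁻¹.
Combining: -64080 + 51360 = -12720 cm⁻¹.

-12720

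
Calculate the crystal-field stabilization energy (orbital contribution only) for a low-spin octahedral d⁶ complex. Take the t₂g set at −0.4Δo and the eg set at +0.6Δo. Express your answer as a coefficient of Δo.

-2.4 Δo

Configuration: t₂g⁶ eg⁰.
CFSE = 6(-0.4Δo) + 0(0.6Δo) = -2.4Δo + 0.0Δo = -2.4Δo.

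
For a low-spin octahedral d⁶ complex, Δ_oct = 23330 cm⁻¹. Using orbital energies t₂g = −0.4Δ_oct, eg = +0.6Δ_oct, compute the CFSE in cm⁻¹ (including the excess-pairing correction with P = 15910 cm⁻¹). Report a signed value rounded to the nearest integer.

Configuration: t₂g⁶ eg⁰.
CFSE(orbital) = 6×(-0.4Δ_oct) + 0×(0.6Δ_oct) = -2.4Δ_oct; with Δ_oct = 23330 cm⁻¹ that is -55992 cm⁻¹.
High-spin d⁶ would be t₂g⁴ eg² with 1 pair; low-spin has 3, so 2 excess pairs cost +2P = +31820 cm⁻¹.
Combining: -55992 + 31820 = -24172 cm⁻¹.

-24172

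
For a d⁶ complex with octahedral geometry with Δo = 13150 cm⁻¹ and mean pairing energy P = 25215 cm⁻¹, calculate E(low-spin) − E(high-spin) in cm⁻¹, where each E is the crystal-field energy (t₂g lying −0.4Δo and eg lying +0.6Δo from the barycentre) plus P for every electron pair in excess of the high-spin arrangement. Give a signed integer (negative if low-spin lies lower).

24130

High-spin d⁶ fills as t₂g⁴ eg² with CFSE 4(−0.4) + 2(+0.6) = -0.4Δo = -5260 cm⁻¹.
For low-spin the configuration is t₂g⁶ eg⁰: orbital energy -2.4 × 13150 = -31560 cm⁻¹, and 2 additional pairs relative to high-spin add 50430 cm⁻¹, giving 18870 cm⁻¹.
The difference is 18870 − (-5260) = 24130 cm⁻¹, so high-spin lies lower.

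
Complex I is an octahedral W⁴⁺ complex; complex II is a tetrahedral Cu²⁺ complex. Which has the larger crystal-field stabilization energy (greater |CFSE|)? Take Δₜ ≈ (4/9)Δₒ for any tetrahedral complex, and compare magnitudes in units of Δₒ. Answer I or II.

I: Group 6 minus oxidation state +4 gives a d² configuration for W⁴⁺; t₂g² eg⁰, CFSE = -0.8Δₒ.
II: Cu sits in group 11; removing 2 electrons leaves Cu²⁺ with 11 − 2 = 9 d electrons; Tetrahedral fields are weak (Δₜ ≈ 4/9 Δₒ), so electrons fill high-spin; e^4 t2^5, CFSE = -0.4Δₜ ≈ -0.18Δₒ.
So I has the larger |CFSE|.

I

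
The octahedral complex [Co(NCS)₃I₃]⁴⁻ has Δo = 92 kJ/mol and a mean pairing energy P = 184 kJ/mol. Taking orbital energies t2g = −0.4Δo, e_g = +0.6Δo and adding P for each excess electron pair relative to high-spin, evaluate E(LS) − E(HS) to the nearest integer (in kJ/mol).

Ligand charges: 3×(-1) from NCS⁻ and 3×(-1) from I⁻ sum to -6; with overall charge -4, Co is +2.
Co is in group 9, so Co²⁺ is d⁷ (9 − 2 = 7).
In the high-spin limit (t2g^5 e_g^2) the orbital term is -0.8Δo = -74 kJ/mol, with no excess pairing.
Low-spin t2g^6 e_g^1 gives -1.8Δo = -166 kJ/mol, but forming 1 extra pair costs 1P = 184 kJ/mol, so E(LS) = -166 + 184 = 18 kJ/mol.
Thus E(LS) − E(HS) = 92 kJ/mol.

92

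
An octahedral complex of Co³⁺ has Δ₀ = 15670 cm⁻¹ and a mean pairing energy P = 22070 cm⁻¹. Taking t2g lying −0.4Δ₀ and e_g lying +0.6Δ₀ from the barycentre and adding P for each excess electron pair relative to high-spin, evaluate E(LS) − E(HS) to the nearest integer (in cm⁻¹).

Co is in group 9, so Co³⁺ is d⁶ (9 − 3 = 6).
In the high-spin limit (t2g^4 e_g^2) the orbital term is -0.4Δ₀ = -6268 cm⁻¹, with no excess pairing.
For low-spin the configuration is t2g^6 e_g^0: orbital energy -2.4 × 15670 = -37608 cm⁻¹, and 2 additional pairs relative to high-spin add 44140 cm⁻¹, giving 6532 cm⁻¹.
E(LS) − E(HS) = 6532 − (-6268) = 12800 cm⁻¹.

12800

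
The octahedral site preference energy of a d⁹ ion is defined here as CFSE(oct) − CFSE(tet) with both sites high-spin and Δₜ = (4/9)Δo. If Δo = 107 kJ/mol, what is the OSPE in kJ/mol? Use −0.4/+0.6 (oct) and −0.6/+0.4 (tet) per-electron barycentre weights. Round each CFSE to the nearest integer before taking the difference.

In an octahedral site d⁹ (HS) is t₂g⁶ eg³, giving CFSE(oct) = -0.6Δo = -64 kJ/mol.
In a tetrahedral site the filling is e⁴ t₂⁵: CFSE(tet) = -0.4Δₜ = -0.4 × (4/9)(107) = -19 kJ/mol.
OSPE = -64 − (-19) = -45 kJ/mol.

-45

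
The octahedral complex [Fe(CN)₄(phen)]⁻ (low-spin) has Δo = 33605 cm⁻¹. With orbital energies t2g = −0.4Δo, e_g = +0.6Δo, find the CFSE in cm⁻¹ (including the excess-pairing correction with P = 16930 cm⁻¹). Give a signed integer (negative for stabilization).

Ligand charges: 4×(-1) from CN⁻ and 1×(+0) from phen sum to -4; with overall charge -1, Fe is +3.
Fe³⁺: group 8, so d-count = 8 − 3 = 5.
The d⁵ electrons fill as t2g^5 e_g^0.
CFSE(orbital) = 5×(-0.4Δo) + 0×(0.6Δo) = -2.0Δo; with Δo = 33605 cm⁻¹ that is -67210 cm⁻¹.
High-spin d⁵ would be t2g^3 e_g^2 with 0 pairs; low-spin has 2, so 2 excess pairs cost +2P = +33860 cm⁻¹.
Combining: -67210 + 33860 = -33350 cm⁻¹.

-33350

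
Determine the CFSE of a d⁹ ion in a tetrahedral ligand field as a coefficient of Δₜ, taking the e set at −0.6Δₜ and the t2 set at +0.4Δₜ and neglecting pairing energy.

With tetrahedral geometry the complex is necessarily high-spin.
Configuration: e^4 t2^5.
CFSE = 4(-0.6Δₜ) + 5(0.4Δₜ) = -2.4Δₜ + 2.0Δₜ = -0.4Δₜ.

-0.4 Δₜ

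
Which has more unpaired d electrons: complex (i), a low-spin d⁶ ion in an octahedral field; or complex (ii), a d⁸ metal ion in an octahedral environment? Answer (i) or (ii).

(i): t₂g⁶ eg⁰ → 0 unpaired.
(ii): t₂g⁶ eg² → 2 unpaired.
So (ii) has more unpaired electrons.

(ii)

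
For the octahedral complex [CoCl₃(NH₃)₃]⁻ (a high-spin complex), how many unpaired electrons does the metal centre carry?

3

Ligand charges: 3×(-1) from Cl⁻ and 3×(+0) from NH₃ sum to -3; with overall charge -1, Co is +2.
Co²⁺: group 9, so d-count = 9 − 2 = 7.
Configuration: t₂g⁵ eg², giving 3 unpaired electrons.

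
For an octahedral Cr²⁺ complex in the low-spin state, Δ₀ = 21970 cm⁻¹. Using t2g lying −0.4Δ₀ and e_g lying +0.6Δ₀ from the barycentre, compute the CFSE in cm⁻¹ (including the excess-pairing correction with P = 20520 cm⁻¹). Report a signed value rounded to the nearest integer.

-14632

Cr is in group 6, so Cr²⁺ is d⁴ (6 − 2 = 4).
Electron filling gives t2g^4 e_g^0.
The orbital stabilization is -1.6Δ₀ = -1.6 × 21970 = -35152 cm⁻¹.
Relative to high-spin t2g^3 e_g^1 (0 paired), the low-spin configuration has 1 additional pair, contributing +1 × 20520 = +20520 cm⁻¹.
Net CFSE = -35152 + 20520 = -14632 cm⁻¹.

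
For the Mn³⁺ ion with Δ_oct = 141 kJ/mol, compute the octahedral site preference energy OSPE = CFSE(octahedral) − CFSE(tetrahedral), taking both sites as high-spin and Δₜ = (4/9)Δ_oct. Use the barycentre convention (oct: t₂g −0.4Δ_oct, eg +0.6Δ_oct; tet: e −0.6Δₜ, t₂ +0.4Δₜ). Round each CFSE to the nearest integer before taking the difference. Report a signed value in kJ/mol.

Mn sits in group 7; removing 3 electrons leaves Mn³⁺ with 7 − 3 = 4 d electrons.
Octahedral high-spin t₂g³ eg¹: CFSE = -0.6 × 141 = -85 kJ/mol.
Tetrahedral e² t₂² gives -0.4Δₜ = -0.4 × (4/9) × 141 = -25 kJ/mol.
OSPE = -85 − (-25) = -60 kJ/mol.

-60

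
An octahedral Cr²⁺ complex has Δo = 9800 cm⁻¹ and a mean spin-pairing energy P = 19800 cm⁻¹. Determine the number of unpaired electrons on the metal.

4

Group 6 minus oxidation state +2 gives a d⁴ configuration for Cr²⁺.
With Δo < P the complex is high-spin.
Configuration: t₂g³ eg¹.
Unpaired electrons: 4.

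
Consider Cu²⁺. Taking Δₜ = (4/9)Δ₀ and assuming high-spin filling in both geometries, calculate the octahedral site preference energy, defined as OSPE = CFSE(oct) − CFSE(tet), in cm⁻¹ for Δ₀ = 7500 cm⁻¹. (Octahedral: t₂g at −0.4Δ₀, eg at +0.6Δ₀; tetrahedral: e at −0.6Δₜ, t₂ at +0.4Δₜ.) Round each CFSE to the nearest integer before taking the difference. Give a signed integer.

Cu²⁺: group 11, so d-count = 11 − 2 = 9.
In an octahedral site d⁹ (HS) is t2g^6 e_g^3, giving CFSE(oct) = -0.6Δ₀ = -4500 cm⁻¹.
Tetrahedral e^4 t2^5 gives -0.4Δₜ = -0.4 × (4/9) × 7500 = -1333 cm⁻¹.
OSPE = -4500 − (-1333) = -3167 cm⁻¹.

-3167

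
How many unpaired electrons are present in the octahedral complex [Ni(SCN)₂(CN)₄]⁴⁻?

2

Ligand charges: 2×(-1) from SCN⁻ and 4×(-1) from CN⁻ sum to -6; with overall charge -4, Ni is +2.
Group 10 minus oxidation state +2 gives a d⁸ configuration for Ni²⁺.
Configuration: t2g^6 e_g^2, giving 2 unpaired electrons.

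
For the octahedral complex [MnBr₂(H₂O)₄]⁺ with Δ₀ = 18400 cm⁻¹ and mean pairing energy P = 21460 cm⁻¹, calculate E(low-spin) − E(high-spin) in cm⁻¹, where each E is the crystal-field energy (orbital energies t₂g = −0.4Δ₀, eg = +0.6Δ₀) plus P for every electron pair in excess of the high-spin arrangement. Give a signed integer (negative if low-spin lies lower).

Ligand charges: 2×(-1) from Br⁻ and 4×(+0) from H₂O sum to -2; with overall charge +1, Mn is +3.
Mn is in group 7, so Mn³⁺ is d⁴ (7 − 3 = 4).
In the high-spin limit (t₂g³ eg¹) the orbital term is -0.6Δ₀ = -11040 cm⁻¹, with no excess pairing.
Low-spin t₂g⁴ eg⁰ gives -1.6Δ₀ = -29440 cm⁻¹, but forming 1 extra pair costs 1P = 21460 cm⁻¹, so E(LS) = -29440 + 21460 = -7980 cm⁻¹.
E(LS) − E(HS) = -7980 − (-11040) = 3060 cm⁻¹.

3060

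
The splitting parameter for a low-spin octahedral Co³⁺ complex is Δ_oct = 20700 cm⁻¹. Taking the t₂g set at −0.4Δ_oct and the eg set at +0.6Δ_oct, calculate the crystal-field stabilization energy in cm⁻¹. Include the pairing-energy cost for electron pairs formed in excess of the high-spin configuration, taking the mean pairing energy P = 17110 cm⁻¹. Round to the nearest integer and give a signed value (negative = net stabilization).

Group 9 minus oxidation state +3 gives a d⁶ configuration for Co³⁺.
Electron filling gives t₂g⁶ eg⁰.
Orbital CFSE = 6(-0.4) + 0(0.6) = -2.4Δ_oct = -2.4 × 20700 = -49680 cm⁻¹.
Relative to high-spin t₂g⁴ eg² (1 paired), the low-spin configuration has 2 additional pairs, contributing +2 × 17110 = +34220 cm⁻¹.
Combining: -49680 + 34220 = -15460 cm⁻¹.

-15460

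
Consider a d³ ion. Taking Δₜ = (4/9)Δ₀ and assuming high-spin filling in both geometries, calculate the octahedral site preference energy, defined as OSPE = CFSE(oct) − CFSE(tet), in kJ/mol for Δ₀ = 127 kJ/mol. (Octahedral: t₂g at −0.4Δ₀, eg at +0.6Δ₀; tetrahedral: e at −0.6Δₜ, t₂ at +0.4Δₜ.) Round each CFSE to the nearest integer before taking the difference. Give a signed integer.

In an octahedral site d³ (HS) is t2g^3 e_g^0, giving CFSE(oct) = -1.2Δ₀ = -152 kJ/mol.
In a tetrahedral site the filling is e^2 t2^1: CFSE(tet) = -0.8Δₜ = -0.8 × (4/9)(127) = -45 kJ/mol.
OSPE = -152 − (-45) = -107 kJ/mol.

-107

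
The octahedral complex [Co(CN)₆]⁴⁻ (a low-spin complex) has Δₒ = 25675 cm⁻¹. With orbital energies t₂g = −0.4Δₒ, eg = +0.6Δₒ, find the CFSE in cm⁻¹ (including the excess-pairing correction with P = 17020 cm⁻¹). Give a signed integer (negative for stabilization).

Each CN⁻ contributes -1; 6 × (-1) = -6. With overall charge -4, Co is in the +2 oxidation state.
Co²⁺: group 9, so d-count = 9 − 2 = 7.
Configuration: t₂g⁶ eg¹.
CFSE(orbital) = 6×(-0.4Δₒ) + 1×(0.6Δₒ) = -1.8Δₒ; with Δₒ = 25675 cm⁻¹ that is -46215 cm⁻¹.
High-spin d⁷ would be t₂g⁵ eg² with 2 pairs; low-spin has 3, so 1 excess pair costs +1P = +17020 cm⁻¹.
Overall CFSE = -46215 + 17020 = -29195 cm⁻¹.

-29195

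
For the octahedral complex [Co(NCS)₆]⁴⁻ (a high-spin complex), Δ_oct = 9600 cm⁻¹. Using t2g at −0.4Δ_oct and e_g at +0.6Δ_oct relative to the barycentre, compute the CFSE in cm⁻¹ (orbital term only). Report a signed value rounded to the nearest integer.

-7680

Each NCS⁻ contributes -1; 6 × (-1) = -6. With overall charge -4, Co is in the +2 oxidation state.
Co²⁺: group 9, so d-count = 9 − 2 = 7.
Electron filling gives t2g^5 e_g^2.
CFSE(orbital) = 5×(-0.4Δ_oct) + 2×(0.6Δ_oct) = -0.8Δ_oct; with Δ_oct = 9600 cm⁻¹ that is -7680 cm⁻¹.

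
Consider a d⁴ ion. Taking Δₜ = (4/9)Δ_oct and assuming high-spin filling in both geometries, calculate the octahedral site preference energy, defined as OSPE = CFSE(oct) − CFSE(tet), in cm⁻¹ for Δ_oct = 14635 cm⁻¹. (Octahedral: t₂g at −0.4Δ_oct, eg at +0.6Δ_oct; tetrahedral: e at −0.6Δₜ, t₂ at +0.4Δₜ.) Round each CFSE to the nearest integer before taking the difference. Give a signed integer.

-6179

Octahedral high-spin t2g^3 e_g^1: CFSE = -0.6 × 14635 = -8781 cm⁻¹.
Tetrahedral: e^2 t2^2, CFSE = 2(−0.6) + 2(+0.4) = -0.4Δₜ = -0.4 × (4/9) × 14635 = -2602 cm⁻¹.
OSPE = -8781 − (-2602) = -6179 cm⁻¹.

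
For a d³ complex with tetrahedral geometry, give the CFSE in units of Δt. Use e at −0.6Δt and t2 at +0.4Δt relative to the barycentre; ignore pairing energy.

With tetrahedral geometry the complex is necessarily high-spin.
Configuration: e^2 t2^1.
CFSE = 2(-0.6Δt) + 1(0.4Δt) = -1.2Δt + 0.4Δt = -0.8Δt.

-0.8 Δt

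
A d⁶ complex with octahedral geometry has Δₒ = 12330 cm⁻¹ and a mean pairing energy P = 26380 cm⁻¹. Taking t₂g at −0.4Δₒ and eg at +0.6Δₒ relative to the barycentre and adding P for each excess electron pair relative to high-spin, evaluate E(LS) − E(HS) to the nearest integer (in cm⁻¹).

In the high-spin limit (t₂g⁴ eg²) the orbital term is -0.4Δₒ = -4932 cm⁻¹, with no excess pairing.
Low-spin: t₂g⁶ eg⁰, orbital CFSE = -2.4Δₒ = -29592 cm⁻¹; plus 2 excess pairs × P = +52760 cm⁻¹; total 23168 cm⁻¹.
E(LS) − E(HS) = 23168 − (-4932) = 28100 cm⁻¹.

28100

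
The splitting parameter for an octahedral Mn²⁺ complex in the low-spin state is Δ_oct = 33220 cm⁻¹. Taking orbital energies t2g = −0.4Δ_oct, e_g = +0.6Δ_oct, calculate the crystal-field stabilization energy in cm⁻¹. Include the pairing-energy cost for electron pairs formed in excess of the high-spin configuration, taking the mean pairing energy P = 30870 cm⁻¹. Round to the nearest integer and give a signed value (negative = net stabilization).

Mn sits in group 7; removing 2 electrons leaves Mn²⁺ with 7 − 2 = 5 d electrons.
Configuration: t2g^5 e_g^0.
The orbital stabilization is -2.0Δ_oct = -2.0 × 33220 = -66440 cm⁻¹.
Relative to high-spin t2g^3 e_g^2 (0 paired), the low-spin configuration has 2 additional pairs, contributing +2 × 30870 = +61740 cm⁻¹.
Overall CFSE = -66440 + 61740 = -4700 cm⁻¹.

-4700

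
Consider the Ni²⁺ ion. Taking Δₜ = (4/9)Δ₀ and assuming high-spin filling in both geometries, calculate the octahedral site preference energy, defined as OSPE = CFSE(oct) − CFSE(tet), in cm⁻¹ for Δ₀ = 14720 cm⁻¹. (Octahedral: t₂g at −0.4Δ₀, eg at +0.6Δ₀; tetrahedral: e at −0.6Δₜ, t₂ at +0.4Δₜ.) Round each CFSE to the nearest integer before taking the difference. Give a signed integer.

Ni sits in group 10; removing 2 electrons leaves Ni²⁺ with 10 − 2 = 8 d electrons.
In an octahedral site d⁸ (HS) is t2g^6 e_g^2, giving CFSE(oct) = -1.2Δ₀ = -17664 cm⁻¹.
Tetrahedral: e^4 t2^4, CFSE = 4(−0.6) + 4(+0.4) = -0.8Δₜ = -0.8 × (4/9) × 14720 = -5234 cm⁻¹.
Subtracting, OSPE = -17664 − (-5234) = -12430 cm⁻¹.

-12430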